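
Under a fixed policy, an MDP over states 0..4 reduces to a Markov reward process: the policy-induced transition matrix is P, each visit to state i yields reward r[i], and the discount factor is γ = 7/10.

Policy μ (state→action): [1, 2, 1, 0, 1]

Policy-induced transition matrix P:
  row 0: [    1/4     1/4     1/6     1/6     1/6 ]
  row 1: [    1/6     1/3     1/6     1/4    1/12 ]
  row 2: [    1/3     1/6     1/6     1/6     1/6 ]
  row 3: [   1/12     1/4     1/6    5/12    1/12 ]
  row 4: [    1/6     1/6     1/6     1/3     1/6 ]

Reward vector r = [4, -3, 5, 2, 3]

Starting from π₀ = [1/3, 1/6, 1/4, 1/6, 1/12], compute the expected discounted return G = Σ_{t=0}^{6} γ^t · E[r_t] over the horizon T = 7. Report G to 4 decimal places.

G = 6.4130

t=0: π = [0.3333, 0.1667, 0.2500, 0.1667, 0.0833], E[r] = 2.6667, γ^t·E[r] = 2.666667, running G = 2.666667
t=1: π = [0.2222, 0.2361, 0.1667, 0.2361, 0.1389], E[r] = 1.9028, γ^t·E[r] = 1.331944, running G = 3.998611
t=2: π = [0.1933, 0.2442, 0.1667, 0.2685, 0.1273], E[r] = 1.7928, γ^t·E[r] = 0.878484, running G = 4.877095
t=3: π = [0.1882, 0.2459, 0.1667, 0.2754, 0.1239], E[r] = 1.7710, γ^t·E[r] = 0.607462, running G = 5.484557
t=4: π = [0.1872, 0.2463, 0.1667, 0.2767, 0.1232], E[r] = 1.7662, γ^t·E[r] = 0.424073, running G = 5.908630
t=5: π = [0.1870, 0.2464, 0.1667, 0.2769, 0.1231], E[r] = 1.7652, γ^t·E[r] = 0.296685, running G = 6.205315
t=6: π = [0.1870, 0.2464, 0.1667, 0.2769, 0.1231], E[r] = 1.7650, γ^t·E[r] = 0.207656, running G = 6.412971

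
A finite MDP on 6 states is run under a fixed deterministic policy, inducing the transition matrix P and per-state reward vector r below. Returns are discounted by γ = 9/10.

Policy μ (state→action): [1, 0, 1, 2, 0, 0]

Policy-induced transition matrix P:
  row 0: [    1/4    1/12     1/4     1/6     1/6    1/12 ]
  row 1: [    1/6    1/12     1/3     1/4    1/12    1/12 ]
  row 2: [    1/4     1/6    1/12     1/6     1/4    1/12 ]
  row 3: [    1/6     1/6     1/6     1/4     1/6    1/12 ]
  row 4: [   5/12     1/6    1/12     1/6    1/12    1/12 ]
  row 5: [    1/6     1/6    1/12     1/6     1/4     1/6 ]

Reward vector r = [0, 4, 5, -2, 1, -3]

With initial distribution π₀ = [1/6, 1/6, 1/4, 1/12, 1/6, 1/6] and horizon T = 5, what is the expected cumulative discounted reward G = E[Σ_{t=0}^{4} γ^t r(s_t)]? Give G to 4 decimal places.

G = 4.1926

t=0: π = [0.1667, 0.1667, 0.2500, 0.0833, 0.1667, 0.1667], E[r] = 1.4167, γ^t·E[r] = 1.416667, running G = 1.416667
t=1: π = [0.2431, 0.1389, 0.1597, 0.1875, 0.1736, 0.0972], E[r] = 0.8611, γ^t·E[r] = 0.775000, running G = 2.191667
t=2: π = [0.2436, 0.1348, 0.1742, 0.1939, 0.1620, 0.0914], E[r] = 0.9103, γ^t·E[r] = 0.737344, running G = 2.929010
t=3: π = [0.2420, 0.1351, 0.1738, 0.1941, 0.1641, 0.0910], E[r] = 0.9126, γ^t·E[r] = 0.665297, running G = 3.594307
t=4: π = [0.2423, 0.1352, 0.1736, 0.1941, 0.1638, 0.0909], E[r] = 0.9119, γ^t·E[r] = 0.598308, running G = 4.192616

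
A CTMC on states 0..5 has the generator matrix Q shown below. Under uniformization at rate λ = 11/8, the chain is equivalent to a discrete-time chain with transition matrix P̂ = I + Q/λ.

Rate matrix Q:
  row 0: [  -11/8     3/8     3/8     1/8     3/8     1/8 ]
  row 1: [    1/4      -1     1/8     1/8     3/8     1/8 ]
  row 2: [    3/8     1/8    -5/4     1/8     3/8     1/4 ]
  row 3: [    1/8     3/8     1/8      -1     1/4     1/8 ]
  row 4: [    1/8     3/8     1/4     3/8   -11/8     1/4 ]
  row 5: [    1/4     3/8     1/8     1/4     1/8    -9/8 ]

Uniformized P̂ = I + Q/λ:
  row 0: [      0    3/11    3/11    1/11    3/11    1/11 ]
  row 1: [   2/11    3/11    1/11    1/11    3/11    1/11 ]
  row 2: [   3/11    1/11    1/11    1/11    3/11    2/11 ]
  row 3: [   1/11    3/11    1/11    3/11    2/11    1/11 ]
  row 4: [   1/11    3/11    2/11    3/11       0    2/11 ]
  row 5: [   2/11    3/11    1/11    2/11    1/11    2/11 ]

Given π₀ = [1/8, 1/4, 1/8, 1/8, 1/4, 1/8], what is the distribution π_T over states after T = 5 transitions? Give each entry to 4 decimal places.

π = [0.1371, 0.2487, 0.1326, 0.1665, 0.1836, 0.1316]

t=0: π = [0.1250, 0.2500, 0.1250, 0.1250, 0.2500, 0.1250]
t=1: π = [0.1364, 0.2500, 0.1364, 0.1705, 0.1705, 0.1364]
t=2: π = [0.1384, 0.2479, 0.1312, 0.1653, 0.1860, 0.1312]
t=3: π = [0.1366, 0.2489, 0.1330, 0.1667, 0.1831, 0.1317]
t=4: π = [0.1373, 0.2485, 0.1324, 0.1665, 0.1837, 0.1316]
t=5: π = [0.1371, 0.2487, 0.1326, 0.1665, 0.1836, 0.1316]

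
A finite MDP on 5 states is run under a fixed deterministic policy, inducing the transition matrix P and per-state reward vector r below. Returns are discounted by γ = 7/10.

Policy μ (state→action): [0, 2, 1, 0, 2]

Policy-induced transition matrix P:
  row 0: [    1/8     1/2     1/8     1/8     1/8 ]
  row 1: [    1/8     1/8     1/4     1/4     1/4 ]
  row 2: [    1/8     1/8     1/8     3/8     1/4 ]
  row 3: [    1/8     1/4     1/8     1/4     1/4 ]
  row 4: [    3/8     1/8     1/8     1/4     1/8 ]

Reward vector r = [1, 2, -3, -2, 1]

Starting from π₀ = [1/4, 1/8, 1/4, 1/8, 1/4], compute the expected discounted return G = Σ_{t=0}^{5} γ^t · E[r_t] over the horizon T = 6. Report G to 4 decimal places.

t=0: π = [0.2500, 0.1250, 0.2500, 0.1250, 0.2500], E[r] = -0.2500, γ^t·E[r] = -0.250000, running G = -0.250000
t=1: π = [0.1875, 0.2344, 0.1406, 0.2500, 0.1875], E[r] = -0.0781, γ^t·E[r] = -0.054688, running G = -0.304688
t=2: π = [0.1719, 0.2266, 0.1543, 0.2441, 0.2031], E[r] = -0.1230, γ^t·E[r] = -0.060293, running G = -0.364980
t=3: π = [0.1758, 0.2200, 0.1533, 0.2478, 0.2031], E[r] = -0.1367, γ^t·E[r] = -0.046895, running G = -0.411875
t=4: π = [0.1758, 0.2219, 0.1525, 0.2472, 0.2026], E[r] = -0.1297, γ^t·E[r] = -0.031134, running G = -0.443009
t=5: π = [0.1757, 0.2218, 0.1527, 0.2471, 0.2027], E[r] = -0.1304, γ^t·E[r] = -0.021916, running G = -0.464925

G = -0.4649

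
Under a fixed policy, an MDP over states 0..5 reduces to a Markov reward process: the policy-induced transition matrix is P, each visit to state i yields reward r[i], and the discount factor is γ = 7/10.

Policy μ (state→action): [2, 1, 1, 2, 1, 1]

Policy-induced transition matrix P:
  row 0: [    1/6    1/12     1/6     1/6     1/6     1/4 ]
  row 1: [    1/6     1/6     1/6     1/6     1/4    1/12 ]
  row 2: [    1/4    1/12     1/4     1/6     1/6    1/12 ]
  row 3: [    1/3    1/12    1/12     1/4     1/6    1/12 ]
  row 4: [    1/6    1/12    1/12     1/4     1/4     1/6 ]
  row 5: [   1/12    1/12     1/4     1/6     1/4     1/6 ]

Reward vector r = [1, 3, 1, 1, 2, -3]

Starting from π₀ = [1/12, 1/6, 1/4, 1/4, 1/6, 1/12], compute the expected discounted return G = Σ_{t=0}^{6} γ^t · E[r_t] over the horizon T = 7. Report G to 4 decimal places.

G = 2.8992

t=0: π = [0.0833, 0.1667, 0.2500, 0.2500, 0.1667, 0.0833], E[r] = 1.1667, γ^t·E[r] = 1.166667, running G = 1.166667
t=1: π = [0.2222, 0.0972, 0.1597, 0.2014, 0.2014, 0.1181], E[r] = 0.9236, γ^t·E[r] = 0.646528, running G = 1.813194
t=2: π = [0.2037, 0.0914, 0.1563, 0.2002, 0.2014, 0.1470], E[r] = 0.7963, γ^t·E[r] = 0.390185, running G = 2.203380
t=3: π = [0.2008, 0.0910, 0.1585, 0.2001, 0.2033, 0.1463], E[r] = 0.8000, γ^t·E[r] = 0.274387, running G = 2.477766
t=4: π = [0.2010, 0.0909, 0.1584, 0.2003, 0.2034, 0.1459], E[r] = 0.8015, γ^t·E[r] = 0.192430, running G = 2.670196
t=5: π = [0.2011, 0.0909, 0.1584, 0.2003, 0.2034, 0.1459], E[r] = 0.8014, γ^t·E[r] = 0.134687, running G = 2.804883
t=6: π = [0.2011, 0.0909, 0.1584, 0.2003, 0.2034, 0.1460], E[r] = 0.8013, γ^t·E[r] = 0.094277, running G = 2.899160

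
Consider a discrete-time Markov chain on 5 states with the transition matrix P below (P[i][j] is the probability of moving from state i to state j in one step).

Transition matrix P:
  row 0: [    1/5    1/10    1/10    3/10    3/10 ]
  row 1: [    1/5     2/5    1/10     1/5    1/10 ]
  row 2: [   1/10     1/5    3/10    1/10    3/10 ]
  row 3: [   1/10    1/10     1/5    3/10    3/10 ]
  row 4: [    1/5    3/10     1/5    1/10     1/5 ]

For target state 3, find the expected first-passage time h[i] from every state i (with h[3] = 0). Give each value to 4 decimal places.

h = [5.0000, 5.4000, 6.3000, 0.0000, 6.1000]

First-step conditioning: h[3] = 0; for i ≠ 3, h[i] = 1 + Σ_k P[i][k]·h[k].
  h[0] = 1 + 1/5·h[0] + 1/10·h[1] + 1/10·h[2] + 3/10·h[4]
  h[1] = 1 + 1/5·h[0] + 2/5·h[1] + 1/10·h[2] + 1/10·h[4]
  h[2] = 1 + 1/10·h[0] + 1/5·h[1] + 3/10·h[2] + 3/10·h[4]
  h[4] = 1 + 1/5·h[0] + 3/10·h[1] + 1/5·h[2] + 1/5·h[4]
Solving the 4×4 linear system over states ≠ 3 gives exactly h = [5, 27/5, 63/10, 0, 61/10] (h[3] = 0 is the target).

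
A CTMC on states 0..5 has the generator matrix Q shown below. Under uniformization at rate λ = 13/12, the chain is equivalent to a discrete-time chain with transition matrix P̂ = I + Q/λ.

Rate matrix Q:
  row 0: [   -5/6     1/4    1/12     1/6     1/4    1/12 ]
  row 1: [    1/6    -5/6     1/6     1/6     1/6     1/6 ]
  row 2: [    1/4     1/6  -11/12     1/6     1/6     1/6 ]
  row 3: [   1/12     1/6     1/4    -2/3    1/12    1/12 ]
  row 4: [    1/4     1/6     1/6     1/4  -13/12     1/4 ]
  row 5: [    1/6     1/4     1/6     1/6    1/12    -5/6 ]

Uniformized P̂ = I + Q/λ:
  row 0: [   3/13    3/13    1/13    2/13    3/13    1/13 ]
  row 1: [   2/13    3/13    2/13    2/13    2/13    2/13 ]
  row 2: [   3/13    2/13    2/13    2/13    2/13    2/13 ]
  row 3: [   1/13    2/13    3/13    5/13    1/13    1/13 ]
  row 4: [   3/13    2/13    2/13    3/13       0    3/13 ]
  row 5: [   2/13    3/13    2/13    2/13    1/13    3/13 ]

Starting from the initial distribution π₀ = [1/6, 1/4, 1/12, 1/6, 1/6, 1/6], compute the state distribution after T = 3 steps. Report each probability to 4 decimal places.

π = [0.1723, 0.1932, 0.1568, 0.2117, 0.1210, 0.1450]

t=0: π = [0.1667, 0.2500, 0.0833, 0.1667, 0.1667, 0.1667]
t=1: π = [0.1731, 0.1987, 0.1538, 0.2051, 0.1154, 0.1538]
t=2: π = [0.1721, 0.1943, 0.1563, 0.2101, 0.1218, 0.1455]
t=3: π = [0.1723, 0.1932, 0.1568, 0.2117, 0.1210, 0.1450]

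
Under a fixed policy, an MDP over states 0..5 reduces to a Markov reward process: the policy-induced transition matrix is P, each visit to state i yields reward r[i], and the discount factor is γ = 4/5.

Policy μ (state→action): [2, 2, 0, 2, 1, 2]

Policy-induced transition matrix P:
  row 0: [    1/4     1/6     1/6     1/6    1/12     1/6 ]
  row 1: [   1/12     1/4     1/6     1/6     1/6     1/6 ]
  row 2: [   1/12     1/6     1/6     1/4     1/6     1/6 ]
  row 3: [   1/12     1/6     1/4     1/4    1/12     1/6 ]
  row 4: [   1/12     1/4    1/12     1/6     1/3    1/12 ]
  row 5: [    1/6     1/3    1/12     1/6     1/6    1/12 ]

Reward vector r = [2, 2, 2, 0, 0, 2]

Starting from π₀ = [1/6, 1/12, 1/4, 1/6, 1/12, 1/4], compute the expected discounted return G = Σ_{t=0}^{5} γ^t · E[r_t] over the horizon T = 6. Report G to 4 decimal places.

t=0: π = [0.1667, 0.0833, 0.2500, 0.1667, 0.0833, 0.2500], E[r] = 1.5000, γ^t·E[r] = 1.500000, running G = 1.500000
t=1: π = [0.1319, 0.2222, 0.1528, 0.2014, 0.1528, 0.1389], E[r] = 1.2917, γ^t·E[r] = 1.033333, running G = 2.533333
t=2: π = [0.1169, 0.2211, 0.1591, 0.1962, 0.1644, 0.1424], E[r] = 1.2789, γ^t·E[r] = 0.818519, running G = 3.351852
t=3: π = [0.1147, 0.2225, 0.1575, 0.1963, 0.1680, 0.1411], E[r] = 1.2715, γ^t·E[r] = 0.651012, running G = 4.002864
t=4: π = [0.1142, 0.2227, 0.1573, 0.1961, 0.1687, 0.1409], E[r] = 1.2702, γ^t·E[r] = 0.520280, running G = 4.523144
t=5: π = [0.1141, 0.2228, 0.1572, 0.1961, 0.1689, 0.1409], E[r] = 1.2699, γ^t·E[r] = 0.416123, running G = 4.939267

G = 4.9393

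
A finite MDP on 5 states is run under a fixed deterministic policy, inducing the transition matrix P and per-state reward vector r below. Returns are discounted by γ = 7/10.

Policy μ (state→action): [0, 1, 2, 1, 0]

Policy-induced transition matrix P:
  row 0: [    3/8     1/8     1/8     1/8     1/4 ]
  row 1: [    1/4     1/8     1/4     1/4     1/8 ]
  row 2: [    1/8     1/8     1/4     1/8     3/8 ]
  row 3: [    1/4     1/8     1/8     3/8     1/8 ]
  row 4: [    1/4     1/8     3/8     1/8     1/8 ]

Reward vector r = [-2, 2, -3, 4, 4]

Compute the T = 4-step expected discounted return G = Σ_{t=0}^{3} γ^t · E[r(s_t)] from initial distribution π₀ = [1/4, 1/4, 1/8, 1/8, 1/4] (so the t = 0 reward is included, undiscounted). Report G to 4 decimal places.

t=0: π = [0.2500, 0.2500, 0.1250, 0.1250, 0.2500], E[r] = 1.1250, γ^t·E[r] = 1.125000, running G = 1.125000
t=1: π = [0.2656, 0.1250, 0.2344, 0.1875, 0.1875], E[r] = 0.5156, γ^t·E[r] = 0.360938, running G = 1.485938
t=2: π = [0.2539, 0.1250, 0.2168, 0.1875, 0.2168], E[r] = 0.7090, γ^t·E[r] = 0.347402, running G = 1.833340
t=3: π = [0.2546, 0.1250, 0.2219, 0.1875, 0.2109], E[r] = 0.6687, γ^t·E[r] = 0.229365, running G = 2.062704

G = 2.0627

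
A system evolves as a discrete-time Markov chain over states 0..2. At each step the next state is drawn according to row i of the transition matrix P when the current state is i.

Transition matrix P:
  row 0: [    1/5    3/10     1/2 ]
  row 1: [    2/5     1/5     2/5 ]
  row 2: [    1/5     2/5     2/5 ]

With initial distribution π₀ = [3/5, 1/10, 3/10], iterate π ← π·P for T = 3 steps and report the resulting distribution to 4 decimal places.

t=0: π = [0.6000, 0.1000, 0.3000]
t=1: π = [0.2200, 0.3200, 0.4600]
t=2: π = [0.2640, 0.3140, 0.4220]
t=3: π = [0.2628, 0.3108, 0.4264]

π = [0.2628, 0.3108, 0.4264]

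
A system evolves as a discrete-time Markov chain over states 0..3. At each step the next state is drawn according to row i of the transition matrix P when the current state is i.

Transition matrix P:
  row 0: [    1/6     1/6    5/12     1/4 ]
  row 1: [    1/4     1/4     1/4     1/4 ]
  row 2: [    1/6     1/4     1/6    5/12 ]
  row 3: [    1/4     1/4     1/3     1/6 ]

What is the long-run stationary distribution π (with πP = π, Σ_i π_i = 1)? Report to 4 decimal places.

π = [0.2089, 0.2326, 0.2840, 0.2745]

Balance equations π_j = Σ_i π_i·P[i][j]:
  π_0 = 1/6·π_0 + 1/4·π_1 + 1/6·π_2 + 1/4·π_3
  π_1 = 1/6·π_0 + 1/4·π_1 + 1/4·π_2 + 1/4·π_3
  π_2 = 5/12·π_0 + 1/4·π_1 + 1/6·π_2 + 1/3·π_3
  normalize: π_0 + π_1 + π_2 + π_3 = 1
Solving the linear system gives exactly π = [459/2197, 511/2197, 48/169, 603/2197].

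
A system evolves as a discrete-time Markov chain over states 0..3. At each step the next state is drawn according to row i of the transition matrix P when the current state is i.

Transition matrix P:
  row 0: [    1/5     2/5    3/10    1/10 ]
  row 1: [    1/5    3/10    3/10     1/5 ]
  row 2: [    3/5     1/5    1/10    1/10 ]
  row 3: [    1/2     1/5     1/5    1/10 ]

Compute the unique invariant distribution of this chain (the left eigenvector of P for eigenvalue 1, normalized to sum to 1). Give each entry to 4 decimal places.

π = [0.3346, 0.2966, 0.2392, 0.1297]

Balance equations π_j = Σ_i π_i·P[i][j]:
  π_0 = 1/5·π_0 + 1/5·π_1 + 3/5·π_2 + 1/2·π_3
  π_1 = 2/5·π_0 + 3/10·π_1 + 1/5·π_2 + 1/5·π_3
  π_2 = 3/10·π_0 + 3/10·π_1 + 1/10·π_2 + 1/5·π_3
  normalize: π_0 + π_1 + π_2 + π_3 = 1
Solving the linear system gives exactly π = [449/1342, 199/671, 321/1342, 87/671].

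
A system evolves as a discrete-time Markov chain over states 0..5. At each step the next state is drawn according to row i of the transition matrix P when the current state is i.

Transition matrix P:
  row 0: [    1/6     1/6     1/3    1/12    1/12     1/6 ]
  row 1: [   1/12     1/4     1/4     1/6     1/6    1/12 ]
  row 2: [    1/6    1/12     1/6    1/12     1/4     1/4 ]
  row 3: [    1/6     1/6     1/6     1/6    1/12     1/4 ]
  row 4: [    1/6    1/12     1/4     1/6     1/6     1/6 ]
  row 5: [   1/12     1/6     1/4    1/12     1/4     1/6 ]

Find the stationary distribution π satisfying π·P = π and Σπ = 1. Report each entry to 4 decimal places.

π = [0.1393, 0.1444, 0.2322, 0.1204, 0.1797, 0.1840]

Balance equations π_j = Σ_i π_i·P[i][j]:
  π_0 = 1/6·π_0 + 1/12·π_1 + 1/6·π_2 + 1/6·π_3 + 1/6·π_4 + 1/12·π_5
  π_1 = 1/6·π_0 + 1/4·π_1 + 1/12·π_2 + 1/6·π_3 + 1/12·π_4 + 1/6·π_5
  π_2 = 1/3·π_0 + 1/4·π_1 + 1/6·π_2 + 1/6·π_3 + 1/4·π_4 + 1/4·π_5
  π_3 = 1/12·π_0 + 1/6·π_1 + 1/12·π_2 + 1/6·π_3 + 1/6·π_4 + 1/12·π_5
  π_4 = 1/12·π_0 + 1/6·π_1 + 1/4·π_2 + 1/12·π_3 + 1/6·π_4 + 1/4·π_5
  normalize: π_0 + π_1 + π_2 + π_3 + π_4 + π_5 = 1
Solving the linear system gives exactly π = [10582/75965, 10967/75965, 17641/75965, 9144/75965, 13652/75965, 13979/75965].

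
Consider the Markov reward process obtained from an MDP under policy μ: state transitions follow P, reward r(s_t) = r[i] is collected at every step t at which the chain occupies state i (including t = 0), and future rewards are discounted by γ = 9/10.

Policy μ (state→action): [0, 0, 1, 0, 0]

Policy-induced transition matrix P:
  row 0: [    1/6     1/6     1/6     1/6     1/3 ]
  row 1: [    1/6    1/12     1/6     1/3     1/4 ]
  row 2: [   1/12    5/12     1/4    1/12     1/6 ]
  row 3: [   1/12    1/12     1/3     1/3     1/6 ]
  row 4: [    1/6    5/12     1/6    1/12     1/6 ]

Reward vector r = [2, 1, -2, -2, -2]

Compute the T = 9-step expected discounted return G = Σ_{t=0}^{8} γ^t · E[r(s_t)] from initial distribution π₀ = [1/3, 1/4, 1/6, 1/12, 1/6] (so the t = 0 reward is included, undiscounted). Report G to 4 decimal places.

t=0: π = [0.3333, 0.2500, 0.1667, 0.0833, 0.1667], E[r] = 0.0833, γ^t·E[r] = 0.083333, running G = 0.083333
t=1: π = [0.1458, 0.2222, 0.1944, 0.1944, 0.2431], E[r] = -0.7500, γ^t·E[r] = -0.675000, running G = -0.591667
t=2: π = [0.1343, 0.2413, 0.2153, 0.1997, 0.2095], E[r] = -0.7390, γ^t·E[r] = -0.598594, running G = -1.190260
t=3: π = [0.1321, 0.2361, 0.2179, 0.2048, 0.2092], E[r] = -0.7633, γ^t·E[r] = -0.556453, running G = -1.746714
t=4: π = [0.1314, 0.2367, 0.2190, 0.2046, 0.2084], E[r] = -0.7642, γ^t·E[r] = -0.501364, running G = -2.248078
t=5: π = [0.1314, 0.2367, 0.2190, 0.2046, 0.2083], E[r] = -0.7643, γ^t·E[r] = -0.451331, running G = -2.699409
t=6: π = [0.1314, 0.2367, 0.2190, 0.2046, 0.2083], E[r] = -0.7644, γ^t·E[r] = -0.406227, running G = -3.105636
t=7: π = [0.1314, 0.2367, 0.2190, 0.2046, 0.2083], E[r] = -0.7644, γ^t·E[r] = -0.365608, running G = -3.471244
t=8: π = [0.1314, 0.2367, 0.2190, 0.2046, 0.2083], E[r] = -0.7644, γ^t·E[r] = -0.329047, running G = -3.800291

G = -3.8003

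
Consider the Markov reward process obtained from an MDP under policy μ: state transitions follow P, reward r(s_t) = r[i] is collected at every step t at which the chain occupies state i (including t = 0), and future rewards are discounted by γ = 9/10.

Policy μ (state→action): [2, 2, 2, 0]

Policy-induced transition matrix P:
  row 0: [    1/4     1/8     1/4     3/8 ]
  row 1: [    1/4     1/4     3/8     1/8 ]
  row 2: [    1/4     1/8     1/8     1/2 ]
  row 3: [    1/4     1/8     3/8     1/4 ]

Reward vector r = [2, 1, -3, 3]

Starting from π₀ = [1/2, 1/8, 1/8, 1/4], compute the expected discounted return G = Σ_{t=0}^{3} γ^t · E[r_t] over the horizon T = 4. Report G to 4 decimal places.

G = 3.4627

t=0: π = [0.5000, 0.1250, 0.1250, 0.2500], E[r] = 1.5000, γ^t·E[r] = 1.500000, running G = 1.500000
t=1: π = [0.2500, 0.1406, 0.2813, 0.3281], E[r] = 0.7813, γ^t·E[r] = 0.703125, running G = 2.203125
t=2: π = [0.2500, 0.1426, 0.2734, 0.3340], E[r] = 0.8242, γ^t·E[r] = 0.667617, running G = 2.870742
t=3: π = [0.2500, 0.1428, 0.2754, 0.3318], E[r] = 0.8120, γ^t·E[r] = 0.591957, running G = 3.462699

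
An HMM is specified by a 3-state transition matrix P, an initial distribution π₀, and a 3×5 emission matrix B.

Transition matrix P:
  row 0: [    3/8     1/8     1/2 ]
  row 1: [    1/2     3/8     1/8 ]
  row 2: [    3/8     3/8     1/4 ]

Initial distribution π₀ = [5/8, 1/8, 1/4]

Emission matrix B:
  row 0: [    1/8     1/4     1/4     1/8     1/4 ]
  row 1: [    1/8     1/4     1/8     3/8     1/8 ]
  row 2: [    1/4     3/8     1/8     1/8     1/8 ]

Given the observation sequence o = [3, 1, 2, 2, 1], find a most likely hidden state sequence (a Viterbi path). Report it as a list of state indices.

t=0: δ = [7.812e-02, 4.688e-02, 3.125e-02]  (obs o_0=3)
t=1: δ = [7.324e-03, 4.395e-03, 1.465e-02]  ψ = [0, 1, 0]  (obs o_1=1)
t=2: δ = [1.373e-03, 6.866e-04, 4.578e-04]  ψ = [2, 2, 0]  (obs o_2=2)
t=3: δ = [1.287e-04, 3.219e-05, 8.583e-05]  ψ = [0, 1, 0]  (obs o_3=2)
t=4: δ = [1.207e-05, 8.047e-06, 2.414e-05]  ψ = [0, 2, 0]  (obs o_4=1)
backtrack: best end state = 2; path = [0, 2, 0, 0, 2]

path = [0, 2, 0, 0, 2]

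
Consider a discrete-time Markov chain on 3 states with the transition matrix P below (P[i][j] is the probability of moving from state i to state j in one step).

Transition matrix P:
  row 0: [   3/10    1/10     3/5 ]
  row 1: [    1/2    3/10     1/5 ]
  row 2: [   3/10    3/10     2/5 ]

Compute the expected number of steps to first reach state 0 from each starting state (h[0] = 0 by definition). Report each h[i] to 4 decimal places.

First-step conditioning: h[0] = 0; for i ≠ 0, h[i] = 1 + Σ_k P[i][k]·h[k].
  h[1] = 1 + 3/10·h[1] + 1/5·h[2]
  h[2] = 1 + 3/10·h[1] + 2/5·h[2]
Solving the 2×2 linear system over states ≠ 0 gives exactly h = [0, 20/9, 25/9] (h[0] = 0 is the target).

h = [0.0000, 2.2222, 2.7778]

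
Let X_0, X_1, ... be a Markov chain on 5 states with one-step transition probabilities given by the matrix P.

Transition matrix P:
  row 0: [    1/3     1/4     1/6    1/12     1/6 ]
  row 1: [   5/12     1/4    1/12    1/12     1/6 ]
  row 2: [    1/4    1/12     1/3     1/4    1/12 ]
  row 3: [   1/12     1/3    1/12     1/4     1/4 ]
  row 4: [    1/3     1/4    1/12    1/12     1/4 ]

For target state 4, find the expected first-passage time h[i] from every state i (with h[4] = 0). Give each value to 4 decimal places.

h = [6.0935, 6.0531, 6.5785, 5.4316, 0.0000]

First-step conditioning: h[4] = 0; for i ≠ 4, h[i] = 1 + Σ_k P[i][k]·h[k].
  h[0] = 1 + 1/3·h[0] + 1/4·h[1] + 1/6·h[2] + 1/12·h[3]
  h[1] = 1 + 5/12·h[0] + 1/4·h[1] + 1/12·h[2] + 1/12·h[3]
  h[2] = 1 + 1/4·h[0] + 1/12·h[1] + 1/3·h[2] + 1/4·h[3]
  h[3] = 1 + 1/12·h[0] + 1/3·h[1] + 1/12·h[2] + 1/4·h[3]
Solving the 4×4 linear system over states ≠ 4 gives exactly h = [14472/2375, 14376/2375, 15624/2375, 516/95, 0] (h[4] = 0 is the target).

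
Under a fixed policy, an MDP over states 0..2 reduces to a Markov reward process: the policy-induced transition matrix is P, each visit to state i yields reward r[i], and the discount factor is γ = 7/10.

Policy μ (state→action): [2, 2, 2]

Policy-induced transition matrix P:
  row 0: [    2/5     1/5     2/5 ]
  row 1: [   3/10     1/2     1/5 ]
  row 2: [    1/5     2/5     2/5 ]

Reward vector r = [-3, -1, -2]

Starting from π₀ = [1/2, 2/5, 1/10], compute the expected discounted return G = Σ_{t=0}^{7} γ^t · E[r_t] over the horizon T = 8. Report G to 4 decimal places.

t=0: π = [0.5000, 0.4000, 0.1000], E[r] = -2.1000, γ^t·E[r] = -2.100000, running G = -2.100000
t=1: π = [0.3400, 0.3400, 0.3200], E[r] = -2.0000, γ^t·E[r] = -1.400000, running G = -3.500000
t=2: π = [0.3020, 0.3660, 0.3320], E[r] = -1.9360, γ^t·E[r] = -0.948640, running G = -4.448640
t=3: π = [0.2970, 0.3762, 0.3268], E[r] = -1.9208, γ^t·E[r] = -0.658834, running G = -5.107474
t=4: π = [0.2970, 0.3782, 0.3248], E[r] = -1.9188, γ^t·E[r] = -0.460704, running G = -5.568178
t=5: π = [0.2972, 0.3784, 0.3244], E[r] = -1.9188, γ^t·E[r] = -0.322494, running G = -5.890672
t=6: π = [0.2973, 0.3784, 0.3243], E[r] = -1.9189, γ^t·E[r] = -0.225756, running G = -6.116428
t=7: π = [0.2973, 0.3784, 0.3243], E[r] = -1.9189, γ^t·E[r] = -0.158031, running G = -6.274459

G = -6.2745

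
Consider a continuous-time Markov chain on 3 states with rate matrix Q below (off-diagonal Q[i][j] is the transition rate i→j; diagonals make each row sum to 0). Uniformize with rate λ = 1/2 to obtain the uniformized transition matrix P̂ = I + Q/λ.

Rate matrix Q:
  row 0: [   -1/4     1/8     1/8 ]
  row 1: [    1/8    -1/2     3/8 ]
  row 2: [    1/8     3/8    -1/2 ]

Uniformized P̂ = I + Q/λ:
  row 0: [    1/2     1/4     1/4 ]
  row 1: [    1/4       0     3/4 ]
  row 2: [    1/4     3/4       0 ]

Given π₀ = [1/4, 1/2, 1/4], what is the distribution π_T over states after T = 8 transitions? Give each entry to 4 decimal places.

t=0: π = [0.2500, 0.5000, 0.2500]
t=1: π = [0.3125, 0.2500, 0.4375]
t=2: π = [0.3281, 0.4063, 0.2656]
t=3: π = [0.3320, 0.2813, 0.3867]
t=4: π = [0.3330, 0.3730, 0.2939]
t=5: π = [0.3333, 0.3037, 0.3630]
t=6: π = [0.3333, 0.3556, 0.3111]
t=7: π = [0.3333, 0.3167, 0.3500]
t=8: π = [0.3333, 0.3458, 0.3208]

π = [0.3333, 0.3458, 0.3208]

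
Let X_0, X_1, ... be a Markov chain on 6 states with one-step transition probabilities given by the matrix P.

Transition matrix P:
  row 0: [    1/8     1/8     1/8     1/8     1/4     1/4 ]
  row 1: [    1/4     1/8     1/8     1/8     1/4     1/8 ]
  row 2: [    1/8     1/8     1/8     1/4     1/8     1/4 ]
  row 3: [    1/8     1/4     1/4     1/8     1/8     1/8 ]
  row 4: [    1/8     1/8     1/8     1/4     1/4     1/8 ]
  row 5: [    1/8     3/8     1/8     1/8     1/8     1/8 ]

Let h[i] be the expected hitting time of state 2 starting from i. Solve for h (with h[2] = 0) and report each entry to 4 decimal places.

h = [6.9483, 6.9468, 0.0000, 6.0917, 6.8398, 6.9600]

First-step conditioning: h[2] = 0; for i ≠ 2, h[i] = 1 + Σ_k P[i][k]·h[k].
  h[0] = 1 + 1/8·h[0] + 1/8·h[1] + 1/8·h[3] + 1/4·h[4] + 1/4·h[5]
  h[1] = 1 + 1/4·h[0] + 1/8·h[1] + 1/8·h[3] + 1/4·h[4] + 1/8·h[5]
  h[3] = 1 + 1/8·h[0] + 1/4·h[1] + 1/8·h[3] + 1/8·h[4] + 1/8·h[5]
  h[4] = 1 + 1/8·h[0] + 1/8·h[1] + 1/4·h[3] + 1/4·h[4] + 1/8·h[5]
  h[5] = 1 + 1/8·h[0] + 3/8·h[1] + 1/8·h[3] + 1/8·h[4] + 1/8·h[5]
Solving the 5×5 linear system over states ≠ 2 gives exactly h = [6316/909, 18944/2727, 0, 16612/2727, 18652/2727, 18980/2727] (h[2] = 0 is the target).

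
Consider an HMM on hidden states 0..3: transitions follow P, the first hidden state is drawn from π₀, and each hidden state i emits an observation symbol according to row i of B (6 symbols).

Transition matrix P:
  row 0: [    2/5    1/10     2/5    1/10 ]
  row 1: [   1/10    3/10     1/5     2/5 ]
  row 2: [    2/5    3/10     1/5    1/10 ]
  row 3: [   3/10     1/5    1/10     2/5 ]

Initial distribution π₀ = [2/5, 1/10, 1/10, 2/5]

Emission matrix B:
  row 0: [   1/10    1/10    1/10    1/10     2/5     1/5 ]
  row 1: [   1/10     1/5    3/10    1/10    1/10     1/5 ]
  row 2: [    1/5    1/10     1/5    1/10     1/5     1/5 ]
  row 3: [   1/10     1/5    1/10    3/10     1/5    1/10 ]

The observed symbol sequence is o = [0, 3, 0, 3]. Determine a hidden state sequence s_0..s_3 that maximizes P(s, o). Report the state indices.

t=0: δ = [4.000e-02, 1.000e-02, 2.000e-02, 4.000e-02]  (obs o_0=0)
t=1: δ = [1.600e-03, 8.000e-04, 1.600e-03, 4.800e-03]  ψ = [0, 3, 0, 3]  (obs o_1=3)
t=2: δ = [1.440e-04, 9.600e-05, 1.280e-04, 1.920e-04]  ψ = [3, 3, 0, 3]  (obs o_2=0)
t=3: δ = [5.760e-06, 3.840e-06, 5.760e-06, 2.304e-05]  ψ = [0, 2, 0, 3]  (obs o_3=3)
backtrack: best end state = 3; path = [3, 3, 3, 3]

path = [3, 3, 3, 3]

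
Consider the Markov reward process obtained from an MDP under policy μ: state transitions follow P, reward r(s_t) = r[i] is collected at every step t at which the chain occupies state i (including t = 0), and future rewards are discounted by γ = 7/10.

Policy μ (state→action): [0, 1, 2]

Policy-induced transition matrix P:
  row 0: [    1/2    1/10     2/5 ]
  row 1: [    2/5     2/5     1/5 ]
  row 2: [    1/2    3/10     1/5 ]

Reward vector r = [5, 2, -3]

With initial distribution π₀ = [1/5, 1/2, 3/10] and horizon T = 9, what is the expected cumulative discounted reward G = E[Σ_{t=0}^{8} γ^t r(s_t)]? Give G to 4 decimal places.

t=0: π = [0.2000, 0.5000, 0.3000], E[r] = 1.1000, γ^t·E[r] = 1.100000, running G = 1.100000
t=1: π = [0.4500, 0.3100, 0.2400], E[r] = 2.1500, γ^t·E[r] = 1.505000, running G = 2.605000
t=2: π = [0.4690, 0.2410, 0.2900], E[r] = 1.9570, γ^t·E[r] = 0.958930, running G = 3.563930
t=3: π = [0.4759, 0.2303, 0.2938], E[r] = 1.9587, γ^t·E[r] = 0.671834, running G = 4.235764
t=4: π = [0.4770, 0.2279, 0.2952], E[r] = 1.9550, γ^t·E[r] = 0.469398, running G = 4.705162
t=5: π = [0.4772, 0.2274, 0.2954], E[r] = 1.9547, γ^t·E[r] = 0.328522, running G = 5.033684
t=6: π = [0.4773, 0.2273, 0.2954], E[r] = 1.9546, γ^t·E[r] = 0.229953, running G = 5.263637
t=7: π = [0.4773, 0.2273, 0.2955], E[r] = 1.9546, γ^t·E[r] = 0.160966, running G = 5.424603
t=8: π = [0.4773, 0.2273, 0.2955], E[r] = 1.9545, γ^t·E[r] = 0.112676, running G = 5.537278

G = 5.5373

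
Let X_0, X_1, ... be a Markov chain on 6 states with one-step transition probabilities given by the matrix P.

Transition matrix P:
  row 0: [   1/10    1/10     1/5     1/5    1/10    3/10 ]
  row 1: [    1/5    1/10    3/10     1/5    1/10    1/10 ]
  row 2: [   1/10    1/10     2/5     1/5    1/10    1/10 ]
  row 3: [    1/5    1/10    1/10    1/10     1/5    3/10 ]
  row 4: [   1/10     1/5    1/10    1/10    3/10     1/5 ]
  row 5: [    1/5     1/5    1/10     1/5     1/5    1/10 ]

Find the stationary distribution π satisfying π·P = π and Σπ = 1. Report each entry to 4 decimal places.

π = [0.1481, 0.1348, 0.2025, 0.1665, 0.1683, 0.1798]

Balance equations π_j = Σ_i π_i·P[i][j]:
  π_0 = 1/10·π_0 + 1/5·π_1 + 1/10·π_2 + 1/5·π_3 + 1/10·π_4 + 1/5·π_5
  π_1 = 1/10·π_0 + 1/10·π_1 + 1/10·π_2 + 1/10·π_3 + 1/5·π_4 + 1/5·π_5
  π_2 = 1/5·π_0 + 3/10·π_1 + 2/5·π_2 + 1/10·π_3 + 1/10·π_4 + 1/10·π_5
  π_3 = 1/5·π_0 + 1/5·π_1 + 1/5·π_2 + 1/10·π_3 + 1/10·π_4 + 1/5·π_5
  π_4 = 1/10·π_0 + 1/10·π_1 + 1/10·π_2 + 1/5·π_3 + 3/10·π_4 + 1/5·π_5
  normalize: π_0 + π_1 + π_2 + π_3 + π_4 + π_5 = 1
Solving the linear system gives exactly π = [6379/43070, 2903/21535, 8723/43070, 3586/21535, 3624/21535, 3871/21535].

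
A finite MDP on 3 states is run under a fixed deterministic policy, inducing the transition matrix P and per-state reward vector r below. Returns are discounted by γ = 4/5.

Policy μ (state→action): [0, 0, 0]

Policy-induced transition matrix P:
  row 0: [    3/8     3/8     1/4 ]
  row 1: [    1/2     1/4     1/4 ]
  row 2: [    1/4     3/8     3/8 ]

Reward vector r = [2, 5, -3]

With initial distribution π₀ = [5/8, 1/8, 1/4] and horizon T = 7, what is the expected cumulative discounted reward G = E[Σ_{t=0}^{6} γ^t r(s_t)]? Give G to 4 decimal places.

t=0: π = [0.6250, 0.1250, 0.2500], E[r] = 1.1250, γ^t·E[r] = 1.125000, running G = 1.125000
t=1: π = [0.3594, 0.3594, 0.2813], E[r] = 1.6719, γ^t·E[r] = 1.337500, running G = 2.462500
t=2: π = [0.3848, 0.3301, 0.2852], E[r] = 1.5645, γ^t·E[r] = 1.001250, running G = 3.463750
t=3: π = [0.3806, 0.3337, 0.2856], E[r] = 1.5730, γ^t·E[r] = 0.805375, running G = 4.269125
t=4: π = [0.3810, 0.3333, 0.2857], E[r] = 1.5713, γ^t·E[r] = 0.643613, running G = 4.912738
t=5: π = [0.3809, 0.3333, 0.2857], E[r] = 1.5715, γ^t·E[r] = 0.514934, running G = 5.427671
t=6: π = [0.3810, 0.3333, 0.2857], E[r] = 1.5714, γ^t·E[r] = 0.411940, running G = 5.839611

G = 5.8396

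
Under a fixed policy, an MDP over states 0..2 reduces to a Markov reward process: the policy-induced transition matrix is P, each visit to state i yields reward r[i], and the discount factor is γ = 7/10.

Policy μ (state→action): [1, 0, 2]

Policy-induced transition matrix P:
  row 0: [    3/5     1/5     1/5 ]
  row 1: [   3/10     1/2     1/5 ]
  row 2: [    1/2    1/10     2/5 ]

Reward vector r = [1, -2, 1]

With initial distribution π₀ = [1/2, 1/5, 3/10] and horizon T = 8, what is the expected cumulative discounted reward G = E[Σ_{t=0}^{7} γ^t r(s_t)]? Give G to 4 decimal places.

G = 0.9906

t=0: π = [0.5000, 0.2000, 0.3000], E[r] = 0.4000, γ^t·E[r] = 0.400000, running G = 0.400000
t=1: π = [0.5100, 0.2300, 0.2600], E[r] = 0.3100, γ^t·E[r] = 0.217000, running G = 0.617000
t=2: π = [0.5050, 0.2430, 0.2520], E[r] = 0.2710, γ^t·E[r] = 0.132790, running G = 0.749790
t=3: π = [0.5019, 0.2477, 0.2504], E[r] = 0.2569, γ^t·E[r] = 0.088117, running G = 0.837907
t=4: π = [0.5007, 0.2493, 0.2501], E[r] = 0.2522, γ^t·E[r] = 0.060551, running G = 0.898458
t=5: π = [0.5002, 0.2498, 0.2500], E[r] = 0.2507, γ^t·E[r] = 0.042132, running G = 0.940589
t=6: π = [0.5001, 0.2499, 0.2500], E[r] = 0.2502, γ^t·E[r] = 0.029437, running G = 0.970026
t=7: π = [0.5000, 0.2500, 0.2500], E[r] = 0.2501, γ^t·E[r] = 0.020594, running G = 0.990620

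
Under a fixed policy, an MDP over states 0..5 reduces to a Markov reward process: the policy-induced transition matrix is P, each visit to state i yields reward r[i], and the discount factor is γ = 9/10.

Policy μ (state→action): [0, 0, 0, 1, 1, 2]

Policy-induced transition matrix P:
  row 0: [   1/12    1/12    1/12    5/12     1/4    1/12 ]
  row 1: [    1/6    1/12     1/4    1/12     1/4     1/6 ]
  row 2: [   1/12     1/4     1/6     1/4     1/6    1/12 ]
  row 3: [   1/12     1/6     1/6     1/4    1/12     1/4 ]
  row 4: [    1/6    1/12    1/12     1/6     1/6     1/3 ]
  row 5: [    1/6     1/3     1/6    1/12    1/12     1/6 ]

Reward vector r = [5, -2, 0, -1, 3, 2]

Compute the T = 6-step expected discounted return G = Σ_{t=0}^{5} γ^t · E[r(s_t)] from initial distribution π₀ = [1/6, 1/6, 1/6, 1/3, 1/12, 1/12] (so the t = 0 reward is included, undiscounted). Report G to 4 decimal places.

G = 3.9496

t=0: π = [0.1667, 0.1667, 0.1667, 0.3333, 0.0833, 0.0833], E[r] = 0.5833, γ^t·E[r] = 0.583333, running G = 0.583333
t=1: π = [0.1111, 0.1597, 0.1597, 0.2292, 0.1597, 0.1806], E[r] = 0.8472, γ^t·E[r] = 0.762500, running G = 1.345833
t=2: π = [0.1250, 0.1742, 0.1574, 0.1985, 0.1551, 0.1898], E[r] = 0.9230, γ^t·E[r] = 0.747656, running G = 2.093490
t=3: π = [0.1266, 0.1736, 0.1578, 0.1972, 0.1592, 0.1855], E[r] = 0.9374, γ^t·E[r] = 0.683332, running G = 2.776822
t=4: π = [0.1265, 0.1725, 0.1573, 0.1980, 0.1598, 0.1859], E[r] = 0.9410, γ^t·E[r] = 0.617369, running G = 3.394191
t=5: π = [0.1265, 0.1725, 0.1572, 0.1980, 0.1596, 0.1861], E[r] = 0.9405, γ^t·E[r] = 0.555365, running G = 3.949556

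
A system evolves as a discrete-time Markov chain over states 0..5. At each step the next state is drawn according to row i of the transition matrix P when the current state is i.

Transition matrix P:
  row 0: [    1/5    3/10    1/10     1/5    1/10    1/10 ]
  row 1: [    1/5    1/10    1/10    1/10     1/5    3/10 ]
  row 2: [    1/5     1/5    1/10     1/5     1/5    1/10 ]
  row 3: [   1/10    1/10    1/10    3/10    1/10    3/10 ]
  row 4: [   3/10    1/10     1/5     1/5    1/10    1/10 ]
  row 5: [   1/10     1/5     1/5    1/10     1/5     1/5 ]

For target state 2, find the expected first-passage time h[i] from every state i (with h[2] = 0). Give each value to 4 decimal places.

h = [7.5257, 7.3327, 0.0000, 7.3737, 6.8117, 6.6485]

First-step conditioning: h[2] = 0; for i ≠ 2, h[i] = 1 + Σ_k P[i][k]·h[k].
  h[0] = 1 + 1/5·h[0] + 3/10·h[1] + 1/5·h[3] + 1/10·h[4] + 1/10·h[5]
  h[1] = 1 + 1/5·h[0] + 1/10·h[1] + 1/10·h[3] + 1/5·h[4] + 3/10·h[5]
  h[3] = 1 + 1/10·h[0] + 1/10·h[1] + 3/10·h[3] + 1/10·h[4] + 3/10·h[5]
  h[4] = 1 + 3/10·h[0] + 1/10·h[1] + 1/5·h[3] + 1/10·h[4] + 1/10·h[5]
  h[5] = 1 + 1/10·h[0] + 1/5·h[1] + 1/10·h[3] + 1/5·h[4] + 1/5·h[5]
Solving the 5×5 linear system over states ≠ 2 gives exactly h = [50490/6709, 49195/6709, 0, 49470/6709, 45700/6709, 44605/6709] (h[2] = 0 is the target).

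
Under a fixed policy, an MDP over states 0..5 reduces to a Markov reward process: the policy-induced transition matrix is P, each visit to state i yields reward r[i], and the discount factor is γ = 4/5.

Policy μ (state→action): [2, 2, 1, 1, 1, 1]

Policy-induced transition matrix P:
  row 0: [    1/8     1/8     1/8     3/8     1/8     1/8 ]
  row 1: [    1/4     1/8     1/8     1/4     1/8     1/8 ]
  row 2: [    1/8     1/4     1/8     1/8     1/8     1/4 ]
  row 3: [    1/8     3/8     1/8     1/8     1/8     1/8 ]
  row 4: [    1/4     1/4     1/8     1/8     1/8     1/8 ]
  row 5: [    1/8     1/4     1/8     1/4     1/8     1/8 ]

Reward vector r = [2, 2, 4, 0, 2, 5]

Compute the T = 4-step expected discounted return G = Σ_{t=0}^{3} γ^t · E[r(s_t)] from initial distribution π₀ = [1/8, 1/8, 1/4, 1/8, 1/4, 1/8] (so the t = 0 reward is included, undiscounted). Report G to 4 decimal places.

t=0: π = [0.1250, 0.1250, 0.2500, 0.1250, 0.2500, 0.1250], E[r] = 2.6250, γ^t·E[r] = 2.625000, running G = 2.625000
t=1: π = [0.1719, 0.2344, 0.1250, 0.1875, 0.1250, 0.1563], E[r] = 2.3438, γ^t·E[r] = 1.875000, running G = 4.500000
t=2: π = [0.1699, 0.2227, 0.1250, 0.2168, 0.1250, 0.1406], E[r] = 2.2383, γ^t·E[r] = 1.432500, running G = 5.932500
t=3: π = [0.1685, 0.2280, 0.1250, 0.2129, 0.1250, 0.1406], E[r] = 2.2461, γ^t·E[r] = 1.150000, running G = 7.082500

G = 7.0825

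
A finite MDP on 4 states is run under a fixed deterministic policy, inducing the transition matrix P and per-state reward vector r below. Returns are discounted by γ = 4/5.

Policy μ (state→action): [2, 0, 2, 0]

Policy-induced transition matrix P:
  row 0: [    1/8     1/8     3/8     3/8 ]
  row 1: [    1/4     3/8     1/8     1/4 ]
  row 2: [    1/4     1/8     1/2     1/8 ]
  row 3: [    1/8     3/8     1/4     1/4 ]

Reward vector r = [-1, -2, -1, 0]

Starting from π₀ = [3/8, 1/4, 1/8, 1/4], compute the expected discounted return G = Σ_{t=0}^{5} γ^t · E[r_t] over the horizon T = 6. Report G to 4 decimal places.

t=0: π = [0.3750, 0.2500, 0.1250, 0.2500], E[r] = -1.0000, γ^t·E[r] = -1.000000, running G = -1.000000
t=1: π = [0.1719, 0.2500, 0.2969, 0.2813], E[r] = -0.9688, γ^t·E[r] = -0.775000, running G = -1.775000
t=2: π = [0.1934, 0.2578, 0.3145, 0.2344], E[r] = -1.0234, γ^t·E[r] = -0.655000, running G = -2.430000
t=3: π = [0.1965, 0.2480, 0.3206, 0.2349], E[r] = -1.0132, γ^t·E[r] = -0.518750, running G = -2.948750
t=4: π = [0.1961, 0.2457, 0.3237, 0.2345], E[r] = -1.0112, γ^t·E[r] = -0.414200, running G = -3.362950
t=5: π = [0.1962, 0.2451, 0.3247, 0.2340], E[r] = -1.0110, γ^t·E[r] = -0.331288, running G = -3.694238

G = -3.6942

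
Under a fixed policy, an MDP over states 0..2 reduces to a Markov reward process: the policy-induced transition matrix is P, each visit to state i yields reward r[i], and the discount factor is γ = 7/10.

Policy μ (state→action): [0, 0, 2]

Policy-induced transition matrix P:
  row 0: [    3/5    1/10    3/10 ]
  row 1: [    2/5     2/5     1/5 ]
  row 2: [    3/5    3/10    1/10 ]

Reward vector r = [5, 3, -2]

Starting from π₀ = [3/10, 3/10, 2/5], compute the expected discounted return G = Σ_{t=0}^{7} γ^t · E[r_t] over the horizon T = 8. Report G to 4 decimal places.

t=0: π = [0.3000, 0.3000, 0.4000], E[r] = 1.6000, γ^t·E[r] = 1.600000, running G = 1.600000
t=1: π = [0.5400, 0.2700, 0.1900], E[r] = 3.1300, γ^t·E[r] = 2.191000, running G = 3.791000
t=2: π = [0.5460, 0.2190, 0.2350], E[r] = 2.9170, γ^t·E[r] = 1.429330, running G = 5.220330
t=3: π = [0.5562, 0.2127, 0.2311], E[r] = 2.9569, γ^t·E[r] = 1.014217, running G = 6.234547
t=4: π = [0.5575, 0.2100, 0.2325], E[r] = 2.9524, γ^t·E[r] = 0.708864, running G = 6.943411
t=5: π = [0.5580, 0.2095, 0.2325], E[r] = 2.9535, γ^t·E[r] = 0.496397, running G = 7.439808
t=6: π = [0.5581, 0.2094, 0.2325], E[r] = 2.9534, γ^t·E[r] = 0.347470, running G = 7.787278
t=7: π = [0.5581, 0.2093, 0.2326], E[r] = 2.9535, γ^t·E[r] = 0.243232, running G = 8.030510

G = 8.0305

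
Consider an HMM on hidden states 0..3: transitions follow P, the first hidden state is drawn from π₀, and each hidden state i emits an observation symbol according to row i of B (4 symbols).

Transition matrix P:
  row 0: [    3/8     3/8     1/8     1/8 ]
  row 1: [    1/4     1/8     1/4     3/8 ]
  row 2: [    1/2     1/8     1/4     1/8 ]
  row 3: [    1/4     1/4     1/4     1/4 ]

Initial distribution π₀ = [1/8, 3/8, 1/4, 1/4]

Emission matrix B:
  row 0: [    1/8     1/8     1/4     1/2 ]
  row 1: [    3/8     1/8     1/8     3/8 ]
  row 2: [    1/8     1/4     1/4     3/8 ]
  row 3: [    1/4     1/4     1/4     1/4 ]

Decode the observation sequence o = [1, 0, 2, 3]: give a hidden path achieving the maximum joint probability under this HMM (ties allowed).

path = [3, 1, 2, 0]

t=0: δ = [1.562e-02, 4.688e-02, 6.250e-02, 6.250e-02]  (obs o_0=1)
t=1: δ = [3.906e-03, 5.859e-03, 1.953e-03, 4.395e-03]  ψ = [2, 3, 2, 1]  (obs o_1=0)
t=2: δ = [3.662e-04, 1.831e-04, 3.662e-04, 5.493e-04]  ψ = [0, 0, 1, 1]  (obs o_2=2)
t=3: δ = [9.155e-05, 5.150e-05, 5.150e-05, 3.433e-05]  ψ = [2, 0, 3, 3]  (obs o_3=3)
backtrack: best end state = 0; path = [3, 1, 2, 0]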